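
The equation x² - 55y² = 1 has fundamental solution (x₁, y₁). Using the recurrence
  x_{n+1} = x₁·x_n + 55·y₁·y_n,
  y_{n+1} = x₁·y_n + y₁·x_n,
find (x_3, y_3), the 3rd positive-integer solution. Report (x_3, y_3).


Step 1: Find the fundamental solution (x₁, y₁) of x² - 55y² = 1.
  Expand √55 as a continued fraction. a₀ = ⌊√55⌋ = 7; iterate m_{k+1} = d_k·a_k − m_k, d_{k+1} = (55 − m_{k+1}²)/d_k, a_{k+1} = ⌊(a₀ + m_{k+1})/d_{k+1}⌋ (starting m₀ = 0, d₀ = 1), with convergents p_k = a_k·p_{k-1} + p_{k-2}, q_k = a_k·q_{k-1} + q_{k-2} (p₋₁ = 1, q₋₁ = 0):
  k = 0: a₀ = 7; p₀/q₀ = 7/1; p₀² − 55·q₀² = 49 − 55 = -6.
  k = 1: m = 7, d = 6, a = ⌊(7 + 7)/6⌋ = 2; p/q = (2·7 + 1)/(2·1 + 0) = 15/2; p² − 55·q² = 225 − 220 = 5.
  k = 2: m = 5, d = 5, a = ⌊(7 + 5)/5⌋ = 2; p/q = (2·15 + 7)/(2·2 + 1) = 37/5; p² − 55·q² = 1369 − 1375 = -6.
  k = 3: m = 5, d = 6, a = ⌊(7 + 5)/6⌋ = 2; p/q = (2·37 + 15)/(2·5 + 2) = 89/12; p² − 55·q² = 7921 − 7920 = 1.
  The first convergent with p² − 55·q² = 1 gives the fundamental solution (x₁, y₁) = (89, 12).
Step 2: Apply the recurrence (x_{n+1}, y_{n+1}) = (x₁x_n + 55y₁y_n, x₁y_n + y₁x_n) repeatedly.
  From (x_1, y_1) = (89, 12): x_2 = 89·89 + 55·12·12 = 15841; y_2 = 89·12 + 12·89 = 2136.
  From (x_2, y_2) = (15841, 2136): x_3 = 89·15841 + 55·12·2136 = 2819609; y_3 = 89·2136 + 12·15841 = 380196.
Step 3: Verify x_3² - 55·y_3² = 7950194912881 - 7950194912880 = 1 (should be 1). ✓

(x_1, y_1) = (89, 12); (x_3, y_3) = (2819609, 380196).


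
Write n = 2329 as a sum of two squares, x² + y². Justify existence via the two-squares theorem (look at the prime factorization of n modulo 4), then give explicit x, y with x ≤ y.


Step 1: Factor n = 2329 = 17 · 137.
Step 2: Check the mod-4 condition on each prime factor: 17 ≡ 1 (mod 4), exponent 1; 137 ≡ 1 (mod 4), exponent 1.
All primes ≡ 3 (mod 4) appear to even exponent (or don't appear), so by the two-squares theorem n IS expressible as a sum of two squares.
Step 3: Build a representation. Here n = 17 · 137 is a product of primes ≡ 1 (mod 4). Each prime p ≡ 1 (mod 4) is itself a sum of two squares; find a² by testing p − a² for a perfect square:
  17: 17 − 1² = 16 = 4² ⇒ 17 = 1² + 4².
  137: 137 − 1² = 136, 137 − 2² = 133, 137 − 3² = 128, 137 − 4² = 121 = 11² ⇒ 137 = 4² + 11².
  Combine using the Brahmagupta–Fibonacci identity (a² + b²)(c² + d²) = (ac − bd)² + (ad + bc)² = (ac + bd)² + (ad − bc)²:
  17 · 137 = 2329: from (1² + 4²)(4² + 11²), take (1·4 − 4·11, 1·11 + 4·4) = (4 − 44, 11 + 16) = (-40, 27); dropping signs (only squares matter) gives (40, 27); check 40² + 27² = 1600 + 729 = 2329 ✓.
Step 4: Order so x ≤ y and verify: 27² + 40² = 729 + 1600 = 2329 = n. ✓

n = 2329 = 27² + 40² (one valid representation with x ≤ y).


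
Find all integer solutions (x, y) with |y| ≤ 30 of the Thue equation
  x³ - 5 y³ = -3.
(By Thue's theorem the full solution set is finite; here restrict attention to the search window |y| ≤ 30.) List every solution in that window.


The equation is x³ - 5y³ = -3. For fixed y, x³ = 5·y³ − 3, so a solution requires the RHS to be a perfect cube.
Strategy: iterate y from -30 to 30, compute RHS = 5·y³ − 3, and check whether it is a (positive or negative) perfect cube.
Check small values of y:
  y = 0: RHS = -3 is not a perfect cube.
  y = 1: RHS = 2 is not a perfect cube.
  y = -1: RHS = -8 = (-2)³ ⇒ x = -2 works.
  y = 2: RHS = 37 is not a perfect cube.
  y = -2: RHS = -43 is not a perfect cube.
  y = 3: RHS = 132 is not a perfect cube.
  y = -3: RHS = -138 is not a perfect cube.
Continuing the search up to |y| = 30 finds no further solutions beyond those listed.
Collected solutions: (-2, -1).

Solutions (with |y| ≤ 30): (-2, -1).


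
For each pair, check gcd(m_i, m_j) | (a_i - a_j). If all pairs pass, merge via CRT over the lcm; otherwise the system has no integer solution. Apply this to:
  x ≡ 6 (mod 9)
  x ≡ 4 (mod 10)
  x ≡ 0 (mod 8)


Moduli 9, 10, 8 are not pairwise coprime, so CRT works modulo lcm(m_i) when all pairwise compatibility conditions hold.
Pairwise compatibility: gcd(m_i, m_j) must divide a_i - a_j for every pair.
Merge one congruence at a time:
  Start: x ≡ 6 (mod 9).
  Combine with x ≡ 4 (mod 10): gcd(9, 10) = 1; 4 - 6 = -2, which IS divisible by 1, so compatible.
    Write x = 6 + 9·t and substitute into x ≡ 4 (mod 10): 9·t ≡ 4 − 6 = -2 (mod 10).
    Reduce coefficients mod 10: 9·t ≡ 8 (mod 10).
    The inverse of 9 mod 10 is 9 (since 9·9 = 81 = 8·10 + 1), so t ≡ 9·8 = 72 ≡ 2 (mod 10).
    Then x = 6 + 9·2 = 24, valid modulo lcm(9, 10) = 90: x ≡ 24 (mod 90).
  Combine with x ≡ 0 (mod 8): gcd(90, 8) = 2; 0 - 24 = -24, which IS divisible by 2, so compatible.
    Write x = 24 + 90·t and substitute into x ≡ 0 (mod 8): 90·t ≡ 0 − 24 = -24 (mod 8).
    Divide the congruence (and modulus) by g = 2: 45·t ≡ -12 (mod 4).
    Reduce coefficients mod 4: 1·t ≡ 0 (mod 4).
    So t ≡ 0 (mod 4).
    Then x = 24 + 90·0 = 24, valid modulo lcm(90, 8) = 360: x ≡ 24 (mod 360).
Verify: 24 mod 9 = 6, 24 mod 10 = 4, 24 mod 8 = 0.

x ≡ 24 (mod 360).


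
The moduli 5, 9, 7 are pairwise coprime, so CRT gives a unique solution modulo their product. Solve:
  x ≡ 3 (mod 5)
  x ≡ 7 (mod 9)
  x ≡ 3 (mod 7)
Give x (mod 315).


Moduli 5, 9, 7 are pairwise coprime; by CRT there is a unique solution modulo M = 5 · 9 · 7 = 315.
Solve pairwise, accumulating the modulus:
  Start with x ≡ 3 (mod 5).
  Combine with x ≡ 7 (mod 9): since gcd(5, 9) = 1, we get a unique residue mod 45.
    Write x = 3 + 5·t and substitute into x ≡ 7 (mod 9): 5·t ≡ 7 − 3 = 4 (mod 9).
    The inverse of 5 mod 9 is 2 (since 5·2 = 10 = 1·9 + 1), so t ≡ 2·4 = 8 ≡ 8 (mod 9).
    Then x = 3 + 5·8 = 43, valid modulo lcm(5, 9) = 45: x ≡ 43 (mod 45).
  Combine with x ≡ 3 (mod 7): since gcd(45, 7) = 1, we get a unique residue mod 315.
    Write x = 43 + 45·t and substitute into x ≡ 3 (mod 7): 45·t ≡ 3 − 43 = -40 (mod 7).
    Reduce coefficients mod 7: 3·t ≡ 2 (mod 7).
    The inverse of 3 mod 7 is 5 (since 3·5 = 15 = 2·7 + 1), so t ≡ 5·2 = 10 ≡ 3 (mod 7).
    Then x = 43 + 45·3 = 178, valid modulo lcm(45, 7) = 315: x ≡ 178 (mod 315).
Verify: 178 mod 5 = 3 ✓, 178 mod 9 = 7 ✓, 178 mod 7 = 3 ✓.

x ≡ 178 (mod 315).


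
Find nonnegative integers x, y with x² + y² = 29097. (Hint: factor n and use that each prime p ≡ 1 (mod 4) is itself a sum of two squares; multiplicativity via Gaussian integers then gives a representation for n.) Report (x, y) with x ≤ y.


Step 1: Factor n = 29097 = 3^2 · 53 · 61.
Step 2: Check the mod-4 condition on each prime factor: 3 ≡ 3 (mod 4), exponent 2 (must be even); 53 ≡ 1 (mod 4), exponent 1; 61 ≡ 1 (mod 4), exponent 1.
All primes ≡ 3 (mod 4) appear to even exponent (or don't appear), so by the two-squares theorem n IS expressible as a sum of two squares.
Step 3: Build a representation. Group n = k² · m with k = 3 and m = 53 · 61 = 3233 (a product of primes ≡ 1 (mod 4)); a representation of m scales to one of n via (k·x)² + (k·y)² = k²(x² + y²). Each prime p ≡ 1 (mod 4) is itself a sum of two squares; find a² by testing p − a² for a perfect square:
  53: 53 − 1² = 52, 53 − 2² = 49 = 7² ⇒ 53 = 2² + 7².
  61: 61 − 1² = 60, 61 − 2² = 57, 61 − 3² = 52, 61 − 4² = 45, 61 − 5² = 36 = 6² ⇒ 61 = 5² + 6².
  Combine using the Brahmagupta–Fibonacci identity (a² + b²)(c² + d²) = (ac − bd)² + (ad + bc)² = (ac + bd)² + (ad − bc)²:
  53 · 61 = 3233: from (2² + 7²)(5² + 6²), take (2·5 − 7·6, 2·6 + 7·5) = (10 − 42, 12 + 35) = (-32, 47); dropping signs (only squares matter) gives (32, 47); check 32² + 47² = 1024 + 2209 = 3233 ✓.
  Scale by k = 3: (3·32, 3·47) = (96, 141).
Step 4: Order so x ≤ y and verify: 96² + 141² = 9216 + 19881 = 29097 = n. ✓

n = 29097 = 96² + 141² (one valid representation with x ≤ y).


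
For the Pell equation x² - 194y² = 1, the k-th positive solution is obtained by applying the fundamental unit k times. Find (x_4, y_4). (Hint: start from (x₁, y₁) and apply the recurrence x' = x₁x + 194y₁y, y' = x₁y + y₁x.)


Step 1: Find the fundamental solution (x₁, y₁) of x² - 194y² = 1.
  Expand √194 as a continued fraction. a₀ = ⌊√194⌋ = 13; iterate m_{k+1} = d_k·a_k − m_k, d_{k+1} = (194 − m_{k+1}²)/d_k, a_{k+1} = ⌊(a₀ + m_{k+1})/d_{k+1}⌋ (starting m₀ = 0, d₀ = 1), with convergents p_k = a_k·p_{k-1} + p_{k-2}, q_k = a_k·q_{k-1} + q_{k-2} (p₋₁ = 1, q₋₁ = 0):
  k = 0: a₀ = 13; p₀/q₀ = 13/1; p₀² − 194·q₀² = 169 − 194 = -25.
  k = 1: m = 13, d = 25, a = ⌊(13 + 13)/25⌋ = 1; p/q = (1·13 + 1)/(1·1 + 0) = 14/1; p² − 194·q² = 196 − 194 = 2.
  k = 2: m = 12, d = 2, a = ⌊(13 + 12)/2⌋ = 12; p/q = (12·14 + 13)/(12·1 + 1) = 181/13; p² − 194·q² = 32761 − 32786 = -25.
  k = 3: m = 12, d = 25, a = ⌊(13 + 12)/25⌋ = 1; p/q = (1·181 + 14)/(1·13 + 1) = 195/14; p² − 194·q² = 38025 − 38024 = 1.
  The first convergent with p² − 194·q² = 1 gives the fundamental solution (x₁, y₁) = (195, 14).
Step 2: Apply the recurrence (x_{n+1}, y_{n+1}) = (x₁x_n + 194y₁y_n, x₁y_n + y₁x_n) repeatedly.
  From (x_1, y_1) = (195, 14): x_2 = 195·195 + 194·14·14 = 76049; y_2 = 195·14 + 14·195 = 5460.
  From (x_2, y_2) = (76049, 5460): x_3 = 195·76049 + 194·14·5460 = 29658915; y_3 = 195·5460 + 14·76049 = 2129386.
  From (x_3, y_3) = (29658915, 2129386): x_4 = 195·29658915 + 194·14·2129386 = 11566900801; y_4 = 195·2129386 + 14·29658915 = 830455080.
Step 3: Verify x_4² - 194·y_4² = 133793194140174441601 - 133793194140174441600 = 1 (should be 1). ✓

(x_1, y_1) = (195, 14); (x_4, y_4) = (11566900801, 830455080).


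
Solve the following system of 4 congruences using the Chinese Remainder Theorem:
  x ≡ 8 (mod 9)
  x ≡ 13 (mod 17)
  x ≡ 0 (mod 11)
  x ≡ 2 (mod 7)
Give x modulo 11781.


Product of moduli M = 9 · 17 · 11 · 7 = 11781.
Merge one congruence at a time:
  Start: x ≡ 8 (mod 9).
  Combine with x ≡ 13 (mod 17); new modulus lcm = 153.
    Write x = 8 + 9·t and substitute into x ≡ 13 (mod 17): 9·t ≡ 13 − 8 = 5 (mod 17).
    The inverse of 9 mod 17 is 2 (since 9·2 = 18 = 1·17 + 1), so t ≡ 2·5 = 10 ≡ 10 (mod 17).
    Then x = 8 + 9·10 = 98, valid modulo lcm(9, 17) = 153: x ≡ 98 (mod 153).
  Combine with x ≡ 0 (mod 11); new modulus lcm = 1683.
    Write x = 98 + 153·t and substitute into x ≡ 0 (mod 11): 153·t ≡ 0 − 98 = -98 (mod 11).
    Reduce coefficients mod 11: 10·t ≡ 1 (mod 11).
    The inverse of 10 mod 11 is 10 (since 10·10 = 100 = 9·11 + 1), so t ≡ 10·1 = 10 ≡ 10 (mod 11).
    Then x = 98 + 153·10 = 1628, valid modulo lcm(153, 11) = 1683: x ≡ 1628 (mod 1683).
  Combine with x ≡ 2 (mod 7); new modulus lcm = 11781.
    Write x = 1628 + 1683·t and substitute into x ≡ 2 (mod 7): 1683·t ≡ 2 − 1628 = -1626 (mod 7).
    Reduce coefficients mod 7: 3·t ≡ 5 (mod 7).
    The inverse of 3 mod 7 is 5 (since 3·5 = 15 = 2·7 + 1), so t ≡ 5·5 = 25 ≡ 4 (mod 7).
    Then x = 1628 + 1683·4 = 8360, valid modulo lcm(1683, 7) = 11781: x ≡ 8360 (mod 11781).
Verify against each original: 8360 mod 9 = 8, 8360 mod 17 = 13, 8360 mod 11 = 0, 8360 mod 7 = 2.

x ≡ 8360 (mod 11781).


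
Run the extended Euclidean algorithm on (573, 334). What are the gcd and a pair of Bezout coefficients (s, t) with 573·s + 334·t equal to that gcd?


Euclidean algorithm on (573, 334) — divide until remainder is 0:
  573 = 1 · 334 + 239
  334 = 1 · 239 + 95
  239 = 2 · 95 + 49
  95 = 1 · 49 + 46
  49 = 1 · 46 + 3
  46 = 15 · 3 + 1
  3 = 3 · 1 + 0
gcd(573, 334) = 1.
Track Bezout coefficients alongside the remainders: start with r₀ = 573 = a·1 + b·0 (s = 1, t = 0) and r₁ = 334 = a·0 + b·1 (s = 0, t = 1); each new remainder r_{k+1} = r_{k-1} − q_k·r_k inherits s_{k+1} = s_{k-1} − q_k·s_k, t_{k+1} = t_{k-1} − q_k·t_k, so r_k = a·s_k + b·t_k at every step:
  q = 1: r = 239, s = 1 − 1·0 = 1, t = 0 − 1·1 = -1  (check: 573·1 + 334·(-1) = 239)
  q = 1: r = 95, s = 0 − 1·1 = -1, t = 1 − 1·(-1) = 2  (check: 573·(-1) + 334·2 = 95)
  q = 2: r = 49, s = 1 − 2·(-1) = 3, t = -1 − 2·2 = -5  (check: 573·3 + 334·(-5) = 49)
  q = 1: r = 46, s = -1 − 1·3 = -4, t = 2 − 1·(-5) = 7  (check: 573·(-4) + 334·7 = 46)
  q = 1: r = 3, s = 3 − 1·(-4) = 7, t = -5 − 1·7 = -12  (check: 573·7 + 334·(-12) = 3)
  q = 15: r = 1, s = -4 − 15·7 = -109, t = 7 − 15·(-12) = 187  (check: 573·(-109) + 334·187 = 1)
The row with r = 1 (the gcd) gives the Bezout coefficients s = -109, t = 187.
Result: 573 · (-109) + 334 · (187) = 1.

gcd(573, 334) = 1; s = -109, t = 187 (check: 573·(-109) + 334·187 = 1).


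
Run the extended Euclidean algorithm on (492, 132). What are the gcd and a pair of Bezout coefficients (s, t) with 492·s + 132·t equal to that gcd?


Euclidean algorithm on (492, 132) — divide until remainder is 0:
  492 = 3 · 132 + 96
  132 = 1 · 96 + 36
  96 = 2 · 36 + 24
  36 = 1 · 24 + 12
  24 = 2 · 12 + 0
gcd(492, 132) = 12.
Track Bezout coefficients alongside the remainders: start with r₀ = 492 = a·1 + b·0 (s = 1, t = 0) and r₁ = 132 = a·0 + b·1 (s = 0, t = 1); each new remainder r_{k+1} = r_{k-1} − q_k·r_k inherits s_{k+1} = s_{k-1} − q_k·s_k, t_{k+1} = t_{k-1} − q_k·t_k, so r_k = a·s_k + b·t_k at every step:
  q = 3: r = 96, s = 1 − 3·0 = 1, t = 0 − 3·1 = -3  (check: 492·1 + 132·(-3) = 96)
  q = 1: r = 36, s = 0 − 1·1 = -1, t = 1 − 1·(-3) = 4  (check: 492·(-1) + 132·4 = 36)
  q = 2: r = 24, s = 1 − 2·(-1) = 3, t = -3 − 2·4 = -11  (check: 492·3 + 132·(-11) = 24)
  q = 1: r = 12, s = -1 − 1·3 = -4, t = 4 − 1·(-11) = 15  (check: 492·(-4) + 132·15 = 12)
The row with r = 12 (the gcd) gives the Bezout coefficients s = -4, t = 15.
Result: 492 · (-4) + 132 · (15) = 12.

gcd(492, 132) = 12; s = -4, t = 15 (check: 492·(-4) + 132·15 = 12).


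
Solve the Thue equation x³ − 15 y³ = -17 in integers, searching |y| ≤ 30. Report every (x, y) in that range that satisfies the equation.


The equation is x³ - 15y³ = -17. For fixed y, x³ = 15·y³ − 17, so a solution requires the RHS to be a perfect cube.
Strategy: iterate y from -30 to 30, compute RHS = 15·y³ − 17, and check whether it is a (positive or negative) perfect cube.
Check small values of y:
  y = 0: RHS = -17 is not a perfect cube.
  y = 1: RHS = -2 is not a perfect cube.
  y = -1: RHS = -32 is not a perfect cube.
  y = 2: RHS = 103 is not a perfect cube.
  y = -2: RHS = -137 is not a perfect cube.
  y = 3: RHS = 388 is not a perfect cube.
  y = -3: RHS = -422 is not a perfect cube.
Continuing the search up to |y| = 30 finds no solutions either.
No (x, y) in the scanned range satisfies the equation.

No integer solutions with |y| ≤ 30.


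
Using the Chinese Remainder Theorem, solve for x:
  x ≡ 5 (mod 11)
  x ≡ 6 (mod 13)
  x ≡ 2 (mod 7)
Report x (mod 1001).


Moduli 11, 13, 7 are pairwise coprime; by CRT there is a unique solution modulo M = 11 · 13 · 7 = 1001.
Solve pairwise, accumulating the modulus:
  Start with x ≡ 5 (mod 11).
  Combine with x ≡ 6 (mod 13): since gcd(11, 13) = 1, we get a unique residue mod 143.
    Write x = 5 + 11·t and substitute into x ≡ 6 (mod 13): 11·t ≡ 6 − 5 = 1 (mod 13).
    The inverse of 11 mod 13 is 6 (since 11·6 = 66 = 5·13 + 1), so t ≡ 6·1 = 6 ≡ 6 (mod 13).
    Then x = 5 + 11·6 = 71, valid modulo lcm(11, 13) = 143: x ≡ 71 (mod 143).
  Combine with x ≡ 2 (mod 7): since gcd(143, 7) = 1, we get a unique residue mod 1001.
    Write x = 71 + 143·t and substitute into x ≡ 2 (mod 7): 143·t ≡ 2 − 71 = -69 (mod 7).
    Reduce coefficients mod 7: 3·t ≡ 1 (mod 7).
    The inverse of 3 mod 7 is 5 (since 3·5 = 15 = 2·7 + 1), so t ≡ 5·1 = 5 ≡ 5 (mod 7).
    Then x = 71 + 143·5 = 786, valid modulo lcm(143, 7) = 1001: x ≡ 786 (mod 1001).
Verify: 786 mod 11 = 5 ✓, 786 mod 13 = 6 ✓, 786 mod 7 = 2 ✓.

x ≡ 786 (mod 1001).


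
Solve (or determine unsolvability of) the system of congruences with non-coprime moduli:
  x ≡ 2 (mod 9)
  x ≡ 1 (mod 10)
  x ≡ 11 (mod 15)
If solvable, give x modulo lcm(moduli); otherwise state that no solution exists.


Moduli 9, 10, 15 are not pairwise coprime, so CRT works modulo lcm(m_i) when all pairwise compatibility conditions hold.
Pairwise compatibility: gcd(m_i, m_j) must divide a_i - a_j for every pair.
Merge one congruence at a time:
  Start: x ≡ 2 (mod 9).
  Combine with x ≡ 1 (mod 10): gcd(9, 10) = 1; 1 - 2 = -1, which IS divisible by 1, so compatible.
    Write x = 2 + 9·t and substitute into x ≡ 1 (mod 10): 9·t ≡ 1 − 2 = -1 (mod 10).
    Reduce coefficients mod 10: 9·t ≡ 9 (mod 10).
    The inverse of 9 mod 10 is 9 (since 9·9 = 81 = 8·10 + 1), so t ≡ 9·9 = 81 ≡ 1 (mod 10).
    Then x = 2 + 9·1 = 11, valid modulo lcm(9, 10) = 90: x ≡ 11 (mod 90).
  Combine with x ≡ 11 (mod 15): gcd(90, 15) = 15; 11 - 11 = 0, which IS divisible by 15, so compatible.
    Write x = 11 + 90·t and substitute into x ≡ 11 (mod 15): 90·t ≡ 11 − 11 = 0 (mod 15).
    Divide the congruence (and modulus) by g = 15: 6·t ≡ 0 (mod 1).
    Modulo 1 every t works; take t = 0.
    Then x = 11 + 90·0 = 11, valid modulo lcm(90, 15) = 90: x ≡ 11 (mod 90).
Verify: 11 mod 9 = 2, 11 mod 10 = 1, 11 mod 15 = 11.

x ≡ 11 (mod 90).


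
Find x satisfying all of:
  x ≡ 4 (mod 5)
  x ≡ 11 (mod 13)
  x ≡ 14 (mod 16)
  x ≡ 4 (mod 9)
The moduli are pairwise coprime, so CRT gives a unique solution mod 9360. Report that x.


Product of moduli M = 5 · 13 · 16 · 9 = 9360.
Merge one congruence at a time:
  Start: x ≡ 4 (mod 5).
  Combine with x ≡ 11 (mod 13); new modulus lcm = 65.
    Write x = 4 + 5·t and substitute into x ≡ 11 (mod 13): 5·t ≡ 11 − 4 = 7 (mod 13).
    The inverse of 5 mod 13 is 8 (since 5·8 = 40 = 3·13 + 1), so t ≡ 8·7 = 56 ≡ 4 (mod 13).
    Then x = 4 + 5·4 = 24, valid modulo lcm(5, 13) = 65: x ≡ 24 (mod 65).
  Combine with x ≡ 14 (mod 16); new modulus lcm = 1040.
    Write x = 24 + 65·t and substitute into x ≡ 14 (mod 16): 65·t ≡ 14 − 24 = -10 (mod 16).
    Reduce coefficients mod 16: 1·t ≡ 6 (mod 16).
    So t ≡ 6 (mod 16).
    Then x = 24 + 65·6 = 414, valid modulo lcm(65, 16) = 1040: x ≡ 414 (mod 1040).
  Combine with x ≡ 4 (mod 9); new modulus lcm = 9360.
    Write x = 414 + 1040·t and substitute into x ≡ 4 (mod 9): 1040·t ≡ 4 − 414 = -410 (mod 9).
    Reduce coefficients mod 9: 5·t ≡ 4 (mod 9).
    The inverse of 5 mod 9 is 2 (since 5·2 = 10 = 1·9 + 1), so t ≡ 2·4 = 8 ≡ 8 (mod 9).
    Then x = 414 + 1040·8 = 8734, valid modulo lcm(1040, 9) = 9360: x ≡ 8734 (mod 9360).
Verify against each original: 8734 mod 5 = 4, 8734 mod 13 = 11, 8734 mod 16 = 14, 8734 mod 9 = 4.

x ≡ 8734 (mod 9360).


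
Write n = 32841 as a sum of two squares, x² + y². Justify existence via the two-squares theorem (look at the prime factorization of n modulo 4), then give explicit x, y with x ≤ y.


Step 1: Factor n = 32841 = 3^2 · 41 · 89.
Step 2: Check the mod-4 condition on each prime factor: 3 ≡ 3 (mod 4), exponent 2 (must be even); 41 ≡ 1 (mod 4), exponent 1; 89 ≡ 1 (mod 4), exponent 1.
All primes ≡ 3 (mod 4) appear to even exponent (or don't appear), so by the two-squares theorem n IS expressible as a sum of two squares.
Step 3: Build a representation. Group n = k² · m with k = 3 and m = 41 · 89 = 3649 (a product of primes ≡ 1 (mod 4)); a representation of m scales to one of n via (k·x)² + (k·y)² = k²(x² + y²). Each prime p ≡ 1 (mod 4) is itself a sum of two squares; find a² by testing p − a² for a perfect square:
  41: 41 − 1² = 40, 41 − 2² = 37, 41 − 3² = 32, 41 − 4² = 25 = 5² ⇒ 41 = 4² + 5².
  89: 89 − 1² = 88, 89 − 2² = 85, 89 − 3² = 80, 89 − 4² = 73, 89 − 5² = 64 = 8² ⇒ 89 = 5² + 8².
  Combine using the Brahmagupta–Fibonacci identity (a² + b²)(c² + d²) = (ac − bd)² + (ad + bc)² = (ac + bd)² + (ad − bc)²:
  41 · 89 = 3649: from (4² + 5²)(5² + 8²), take (4·5 − 5·8, 4·8 + 5·5) = (20 − 40, 32 + 25) = (-20, 57); dropping signs (only squares matter) gives (20, 57); check 20² + 57² = 400 + 3249 = 3649 ✓.
  Scale by k = 3: (3·20, 3·57) = (60, 171).
Step 4: Order so x ≤ y and verify: 60² + 171² = 3600 + 29241 = 32841 = n. ✓

n = 32841 = 60² + 171² (one valid representation with x ≤ y).


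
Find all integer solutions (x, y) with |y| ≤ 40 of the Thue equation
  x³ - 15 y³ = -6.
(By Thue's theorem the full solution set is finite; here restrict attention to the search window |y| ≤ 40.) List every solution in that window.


The equation is x³ - 15y³ = -6. For fixed y, x³ = 15·y³ − 6, so a solution requires the RHS to be a perfect cube.
Strategy: iterate y from -40 to 40, compute RHS = 15·y³ − 6, and check whether it is a (positive or negative) perfect cube.
Check small values of y:
  y = 0: RHS = -6 is not a perfect cube.
  y = 1: RHS = 9 is not a perfect cube.
  y = -1: RHS = -21 is not a perfect cube.
  y = 2: RHS = 114 is not a perfect cube.
  y = -2: RHS = -126 is not a perfect cube.
  y = 3: RHS = 399 is not a perfect cube.
  y = -3: RHS = -411 is not a perfect cube.
Continuing the search up to |y| = 40 finds no solutions either.
No (x, y) in the scanned range satisfies the equation.

No integer solutions with |y| ≤ 40.


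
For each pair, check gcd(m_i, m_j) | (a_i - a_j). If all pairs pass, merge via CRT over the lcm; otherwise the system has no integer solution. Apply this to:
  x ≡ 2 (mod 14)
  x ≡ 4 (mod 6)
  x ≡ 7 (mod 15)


Moduli 14, 6, 15 are not pairwise coprime, so CRT works modulo lcm(m_i) when all pairwise compatibility conditions hold.
Pairwise compatibility: gcd(m_i, m_j) must divide a_i - a_j for every pair.
Merge one congruence at a time:
  Start: x ≡ 2 (mod 14).
  Combine with x ≡ 4 (mod 6): gcd(14, 6) = 2; 4 - 2 = 2, which IS divisible by 2, so compatible.
    Write x = 2 + 14·t and substitute into x ≡ 4 (mod 6): 14·t ≡ 4 − 2 = 2 (mod 6).
    Divide the congruence (and modulus) by g = 2: 7·t ≡ 1 (mod 3).
    Reduce coefficients mod 3: 1·t ≡ 1 (mod 3).
    So t ≡ 1 (mod 3).
    Then x = 2 + 14·1 = 16, valid modulo lcm(14, 6) = 42: x ≡ 16 (mod 42).
  Combine with x ≡ 7 (mod 15): gcd(42, 15) = 3; 7 - 16 = -9, which IS divisible by 3, so compatible.
    Write x = 16 + 42·t and substitute into x ≡ 7 (mod 15): 42·t ≡ 7 − 16 = -9 (mod 15).
    Divide the congruence (and modulus) by g = 3: 14·t ≡ -3 (mod 5).
    Reduce coefficients mod 5: 4·t ≡ 2 (mod 5).
    The inverse of 4 mod 5 is 4 (since 4·4 = 16 = 3·5 + 1), so t ≡ 4·2 = 8 ≡ 3 (mod 5).
    Then x = 16 + 42·3 = 142, valid modulo lcm(42, 15) = 210: x ≡ 142 (mod 210).
Verify: 142 mod 14 = 2, 142 mod 6 = 4, 142 mod 15 = 7.

x ≡ 142 (mod 210).


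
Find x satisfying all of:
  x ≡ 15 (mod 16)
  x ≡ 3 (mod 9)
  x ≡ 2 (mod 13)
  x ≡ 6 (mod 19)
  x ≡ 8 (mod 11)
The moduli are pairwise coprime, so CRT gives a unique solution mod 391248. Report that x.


Product of moduli M = 16 · 9 · 13 · 19 · 11 = 391248.
Merge one congruence at a time:
  Start: x ≡ 15 (mod 16).
  Combine with x ≡ 3 (mod 9); new modulus lcm = 144.
    Write x = 15 + 16·t and substitute into x ≡ 3 (mod 9): 16·t ≡ 3 − 15 = -12 (mod 9).
    Reduce coefficients mod 9: 7·t ≡ 6 (mod 9).
    The inverse of 7 mod 9 is 4 (since 7·4 = 28 = 3·9 + 1), so t ≡ 4·6 = 24 ≡ 6 (mod 9).
    Then x = 15 + 16·6 = 111, valid modulo lcm(16, 9) = 144: x ≡ 111 (mod 144).
  Combine with x ≡ 2 (mod 13); new modulus lcm = 1872.
    Write x = 111 + 144·t and substitute into x ≡ 2 (mod 13): 144·t ≡ 2 − 111 = -109 (mod 13).
    Reduce coefficients mod 13: 1·t ≡ 8 (mod 13).
    So t ≡ 8 (mod 13).
    Then x = 111 + 144·8 = 1263, valid modulo lcm(144, 13) = 1872: x ≡ 1263 (mod 1872).
  Combine with x ≡ 6 (mod 19); new modulus lcm = 35568.
    Write x = 1263 + 1872·t and substitute into x ≡ 6 (mod 19): 1872·t ≡ 6 − 1263 = -1257 (mod 19).
    Reduce coefficients mod 19: 10·t ≡ 16 (mod 19).
    The inverse of 10 mod 19 is 2 (since 10·2 = 20 = 1·19 + 1), so t ≡ 2·16 = 32 ≡ 13 (mod 19).
    Then x = 1263 + 1872·13 = 25599, valid modulo lcm(1872, 19) = 35568: x ≡ 25599 (mod 35568).
  Combine with x ≡ 8 (mod 11); new modulus lcm = 391248.
    Write x = 25599 + 35568·t and substitute into x ≡ 8 (mod 11): 35568·t ≡ 8 − 25599 = -25591 (mod 11).
    Reduce coefficients mod 11: 5·t ≡ 6 (mod 11).
    The inverse of 5 mod 11 is 9 (since 5·9 = 45 = 4·11 + 1), so t ≡ 9·6 = 54 ≡ 10 (mod 11).
    Then x = 25599 + 35568·10 = 381279, valid modulo lcm(35568, 11) = 391248: x ≡ 381279 (mod 391248).
Verify against each original: 381279 mod 16 = 15, 381279 mod 9 = 3, 381279 mod 13 = 2, 381279 mod 19 = 6, 381279 mod 11 = 8.

x ≡ 381279 (mod 391248).


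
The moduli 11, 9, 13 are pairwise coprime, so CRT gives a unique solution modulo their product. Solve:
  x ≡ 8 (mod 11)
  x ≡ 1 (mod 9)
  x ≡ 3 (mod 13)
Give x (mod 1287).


Moduli 11, 9, 13 are pairwise coprime; by CRT there is a unique solution modulo M = 11 · 9 · 13 = 1287.
Solve pairwise, accumulating the modulus:
  Start with x ≡ 8 (mod 11).
  Combine with x ≡ 1 (mod 9): since gcd(11, 9) = 1, we get a unique residue mod 99.
    Write x = 8 + 11·t and substitute into x ≡ 1 (mod 9): 11·t ≡ 1 − 8 = -7 (mod 9).
    Reduce coefficients mod 9: 2·t ≡ 2 (mod 9).
    The inverse of 2 mod 9 is 5 (since 2·5 = 10 = 1·9 + 1), so t ≡ 5·2 = 10 ≡ 1 (mod 9).
    Then x = 8 + 11·1 = 19, valid modulo lcm(11, 9) = 99: x ≡ 19 (mod 99).
  Combine with x ≡ 3 (mod 13): since gcd(99, 13) = 1, we get a unique residue mod 1287.
    Write x = 19 + 99·t and substitute into x ≡ 3 (mod 13): 99·t ≡ 3 − 19 = -16 (mod 13).
    Reduce coefficients mod 13: 8·t ≡ 10 (mod 13).
    The inverse of 8 mod 13 is 5 (since 8·5 = 40 = 3·13 + 1), so t ≡ 5·10 = 50 ≡ 11 (mod 13).
    Then x = 19 + 99·11 = 1108, valid modulo lcm(99, 13) = 1287: x ≡ 1108 (mod 1287).
Verify: 1108 mod 11 = 8 ✓, 1108 mod 9 = 1 ✓, 1108 mod 13 = 3 ✓.

x ≡ 1108 (mod 1287).


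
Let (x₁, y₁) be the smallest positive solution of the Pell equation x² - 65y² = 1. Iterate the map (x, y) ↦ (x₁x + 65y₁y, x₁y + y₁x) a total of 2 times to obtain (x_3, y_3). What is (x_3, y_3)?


Step 1: Find the fundamental solution (x₁, y₁) of x² - 65y² = 1.
  Expand √65 as a continued fraction. a₀ = ⌊√65⌋ = 8; iterate m_{k+1} = d_k·a_k − m_k, d_{k+1} = (65 − m_{k+1}²)/d_k, a_{k+1} = ⌊(a₀ + m_{k+1})/d_{k+1}⌋ (starting m₀ = 0, d₀ = 1), with convergents p_k = a_k·p_{k-1} + p_{k-2}, q_k = a_k·q_{k-1} + q_{k-2} (p₋₁ = 1, q₋₁ = 0):
  k = 0: a₀ = 8; p₀/q₀ = 8/1; p₀² − 65·q₀² = 64 − 65 = -1.
  k = 1: m = 8, d = 1, a = ⌊(8 + 8)/1⌋ = 16; p/q = (16·8 + 1)/(16·1 + 0) = 129/16; p² − 65·q² = 16641 − 16640 = 1.
  The first convergent with p² − 65·q² = 1 gives the fundamental solution (x₁, y₁) = (129, 16).
Step 2: Apply the recurrence (x_{n+1}, y_{n+1}) = (x₁x_n + 65y₁y_n, x₁y_n + y₁x_n) repeatedly.
  From (x_1, y_1) = (129, 16): x_2 = 129·129 + 65·16·16 = 33281; y_2 = 129·16 + 16·129 = 4128.
  From (x_2, y_2) = (33281, 4128): x_3 = 129·33281 + 65·16·4128 = 8586369; y_3 = 129·4128 + 16·33281 = 1065008.
Step 3: Verify x_3² - 65·y_3² = 73725732604161 - 73725732604160 = 1 (should be 1). ✓

(x_1, y_1) = (129, 16); (x_3, y_3) = (8586369, 1065008).


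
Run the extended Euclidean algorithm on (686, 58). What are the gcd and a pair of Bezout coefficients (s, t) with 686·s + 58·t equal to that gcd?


Euclidean algorithm on (686, 58) — divide until remainder is 0:
  686 = 11 · 58 + 48
  58 = 1 · 48 + 10
  48 = 4 · 10 + 8
  10 = 1 · 8 + 2
  8 = 4 · 2 + 0
gcd(686, 58) = 2.
Track Bezout coefficients alongside the remainders: start with r₀ = 686 = a·1 + b·0 (s = 1, t = 0) and r₁ = 58 = a·0 + b·1 (s = 0, t = 1); each new remainder r_{k+1} = r_{k-1} − q_k·r_k inherits s_{k+1} = s_{k-1} − q_k·s_k, t_{k+1} = t_{k-1} − q_k·t_k, so r_k = a·s_k + b·t_k at every step:
  q = 11: r = 48, s = 1 − 11·0 = 1, t = 0 − 11·1 = -11  (check: 686·1 + 58·(-11) = 48)
  q = 1: r = 10, s = 0 − 1·1 = -1, t = 1 − 1·(-11) = 12  (check: 686·(-1) + 58·12 = 10)
  q = 4: r = 8, s = 1 − 4·(-1) = 5, t = -11 − 4·12 = -59  (check: 686·5 + 58·(-59) = 8)
  q = 1: r = 2, s = -1 − 1·5 = -6, t = 12 − 1·(-59) = 71  (check: 686·(-6) + 58·71 = 2)
The row with r = 2 (the gcd) gives the Bezout coefficients s = -6, t = 71.
Result: 686 · (-6) + 58 · (71) = 2.

gcd(686, 58) = 2; s = -6, t = 71 (check: 686·(-6) + 58·71 = 2).


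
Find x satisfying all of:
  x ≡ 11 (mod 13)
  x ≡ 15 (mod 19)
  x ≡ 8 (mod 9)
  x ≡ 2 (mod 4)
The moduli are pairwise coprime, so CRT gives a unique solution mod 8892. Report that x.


Product of moduli M = 13 · 19 · 9 · 4 = 8892.
Merge one congruence at a time:
  Start: x ≡ 11 (mod 13).
  Combine with x ≡ 15 (mod 19); new modulus lcm = 247.
    Write x = 11 + 13·t and substitute into x ≡ 15 (mod 19): 13·t ≡ 15 − 11 = 4 (mod 19).
    The inverse of 13 mod 19 is 3 (since 13·3 = 39 = 2·19 + 1), so t ≡ 3·4 = 12 ≡ 12 (mod 19).
    Then x = 11 + 13·12 = 167, valid modulo lcm(13, 19) = 247: x ≡ 167 (mod 247).
  Combine with x ≡ 8 (mod 9); new modulus lcm = 2223.
    Write x = 167 + 247·t and substitute into x ≡ 8 (mod 9): 247·t ≡ 8 − 167 = -159 (mod 9).
    Reduce coefficients mod 9: 4·t ≡ 3 (mod 9).
    The inverse of 4 mod 9 is 7 (since 4·7 = 28 = 3·9 + 1), so t ≡ 7·3 = 21 ≡ 3 (mod 9).
    Then x = 167 + 247·3 = 908, valid modulo lcm(247, 9) = 2223: x ≡ 908 (mod 2223).
  Combine with x ≡ 2 (mod 4); new modulus lcm = 8892.
    Write x = 908 + 2223·t and substitute into x ≡ 2 (mod 4): 2223·t ≡ 2 − 908 = -906 (mod 4).
    Reduce coefficients mod 4: 3·t ≡ 2 (mod 4).
    The inverse of 3 mod 4 is 3 (since 3·3 = 9 = 2·4 + 1), so t ≡ 3·2 = 6 ≡ 2 (mod 4).
    Then x = 908 + 2223·2 = 5354, valid modulo lcm(2223, 4) = 8892: x ≡ 5354 (mod 8892).
Verify against each original: 5354 mod 13 = 11, 5354 mod 19 = 15, 5354 mod 9 = 8, 5354 mod 4 = 2.

x ≡ 5354 (mod 8892).


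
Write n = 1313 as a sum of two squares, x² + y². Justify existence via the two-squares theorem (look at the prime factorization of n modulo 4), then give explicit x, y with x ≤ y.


Step 1: Factor n = 1313 = 13 · 101.
Step 2: Check the mod-4 condition on each prime factor: 13 ≡ 1 (mod 4), exponent 1; 101 ≡ 1 (mod 4), exponent 1.
All primes ≡ 3 (mod 4) appear to even exponent (or don't appear), so by the two-squares theorem n IS expressible as a sum of two squares.
Step 3: Build a representation. Here n = 13 · 101 is a product of primes ≡ 1 (mod 4). Each prime p ≡ 1 (mod 4) is itself a sum of two squares; find a² by testing p − a² for a perfect square:
  13: 13 − 1² = 12, 13 − 2² = 9 = 3² ⇒ 13 = 2² + 3².
  101: 101 − 1² = 100 = 10² ⇒ 101 = 1² + 10².
  Combine using the Brahmagupta–Fibonacci identity (a² + b²)(c² + d²) = (ac − bd)² + (ad + bc)² = (ac + bd)² + (ad − bc)²:
  13 · 101 = 1313: from (2² + 3²)(1² + 10²), take (2·1 − 3·10, 2·10 + 3·1) = (2 − 30, 20 + 3) = (-28, 23); dropping signs (only squares matter) gives (28, 23); check 28² + 23² = 784 + 529 = 1313 ✓.
Step 4: Order so x ≤ y and verify: 23² + 28² = 529 + 784 = 1313 = n. ✓

n = 1313 = 23² + 28² (one valid representation with x ≤ y).


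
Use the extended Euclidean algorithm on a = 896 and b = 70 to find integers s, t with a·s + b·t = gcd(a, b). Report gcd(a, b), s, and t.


Euclidean algorithm on (896, 70) — divide until remainder is 0:
  896 = 12 · 70 + 56
  70 = 1 · 56 + 14
  56 = 4 · 14 + 0
gcd(896, 70) = 14.
Track Bezout coefficients alongside the remainders: start with r₀ = 896 = a·1 + b·0 (s = 1, t = 0) and r₁ = 70 = a·0 + b·1 (s = 0, t = 1); each new remainder r_{k+1} = r_{k-1} − q_k·r_k inherits s_{k+1} = s_{k-1} − q_k·s_k, t_{k+1} = t_{k-1} − q_k·t_k, so r_k = a·s_k + b·t_k at every step:
  q = 12: r = 56, s = 1 − 12·0 = 1, t = 0 − 12·1 = -12  (check: 896·1 + 70·(-12) = 56)
  q = 1: r = 14, s = 0 − 1·1 = -1, t = 1 − 1·(-12) = 13  (check: 896·(-1) + 70·13 = 14)
The row with r = 14 (the gcd) gives the Bezout coefficients s = -1, t = 13.
Result: 896 · (-1) + 70 · (13) = 14.

gcd(896, 70) = 14; s = -1, t = 13 (check: 896·(-1) + 70·13 = 14).


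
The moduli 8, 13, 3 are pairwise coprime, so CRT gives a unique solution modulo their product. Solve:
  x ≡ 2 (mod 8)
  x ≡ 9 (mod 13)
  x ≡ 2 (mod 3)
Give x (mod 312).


Moduli 8, 13, 3 are pairwise coprime; by CRT there is a unique solution modulo M = 8 · 13 · 3 = 312.
Solve pairwise, accumulating the modulus:
  Start with x ≡ 2 (mod 8).
  Combine with x ≡ 9 (mod 13): since gcd(8, 13) = 1, we get a unique residue mod 104.
    Write x = 2 + 8·t and substitute into x ≡ 9 (mod 13): 8·t ≡ 9 − 2 = 7 (mod 13).
    The inverse of 8 mod 13 is 5 (since 8·5 = 40 = 3·13 + 1), so t ≡ 5·7 = 35 ≡ 9 (mod 13).
    Then x = 2 + 8·9 = 74, valid modulo lcm(8, 13) = 104: x ≡ 74 (mod 104).
  Combine with x ≡ 2 (mod 3): since gcd(104, 3) = 1, we get a unique residue mod 312.
    Write x = 74 + 104·t and substitute into x ≡ 2 (mod 3): 104·t ≡ 2 − 74 = -72 (mod 3).
    Reduce coefficients mod 3: 2·t ≡ 0 (mod 3).
    The inverse of 2 mod 3 is 2 (since 2·2 = 4 = 1·3 + 1), so t ≡ 2·0 = 0 ≡ 0 (mod 3).
    Then x = 74 + 104·0 = 74, valid modulo lcm(104, 3) = 312: x ≡ 74 (mod 312).
Verify: 74 mod 8 = 2 ✓, 74 mod 13 = 9 ✓, 74 mod 3 = 2 ✓.

x ≡ 74 (mod 312).


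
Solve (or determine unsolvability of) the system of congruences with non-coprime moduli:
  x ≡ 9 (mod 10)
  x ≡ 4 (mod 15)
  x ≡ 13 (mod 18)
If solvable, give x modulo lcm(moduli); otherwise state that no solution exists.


Moduli 10, 15, 18 are not pairwise coprime, so CRT works modulo lcm(m_i) when all pairwise compatibility conditions hold.
Pairwise compatibility: gcd(m_i, m_j) must divide a_i - a_j for every pair.
Merge one congruence at a time:
  Start: x ≡ 9 (mod 10).
  Combine with x ≡ 4 (mod 15): gcd(10, 15) = 5; 4 - 9 = -5, which IS divisible by 5, so compatible.
    Write x = 9 + 10·t and substitute into x ≡ 4 (mod 15): 10·t ≡ 4 − 9 = -5 (mod 15).
    Divide the congruence (and modulus) by g = 5: 2·t ≡ -1 (mod 3).
    Reduce coefficients mod 3: 2·t ≡ 2 (mod 3).
    The inverse of 2 mod 3 is 2 (since 2·2 = 4 = 1·3 + 1), so t ≡ 2·2 = 4 ≡ 1 (mod 3).
    Then x = 9 + 10·1 = 19, valid modulo lcm(10, 15) = 30: x ≡ 19 (mod 30).
  Combine with x ≡ 13 (mod 18): gcd(30, 18) = 6; 13 - 19 = -6, which IS divisible by 6, so compatible.
    Write x = 19 + 30·t and substitute into x ≡ 13 (mod 18): 30·t ≡ 13 − 19 = -6 (mod 18).
    Divide the congruence (and modulus) by g = 6: 5·t ≡ -1 (mod 3).
    Reduce coefficients mod 3: 2·t ≡ 2 (mod 3).
    The inverse of 2 mod 3 is 2 (since 2·2 = 4 = 1·3 + 1), so t ≡ 2·2 = 4 ≡ 1 (mod 3).
    Then x = 19 + 30·1 = 49, valid modulo lcm(30, 18) = 90: x ≡ 49 (mod 90).
Verify: 49 mod 10 = 9, 49 mod 15 = 4, 49 mod 18 = 13.

x ≡ 49 (mod 90).


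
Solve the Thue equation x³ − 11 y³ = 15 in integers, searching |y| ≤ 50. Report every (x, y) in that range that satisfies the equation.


The equation is x³ - 11y³ = 15. For fixed y, x³ = 11·y³ + 15, so a solution requires the RHS to be a perfect cube.
Strategy: iterate y from -50 to 50, compute RHS = 11·y³ + 15, and check whether it is a (positive or negative) perfect cube.
Check small values of y:
  y = 0: RHS = 15 is not a perfect cube.
  y = 1: RHS = 26 is not a perfect cube.
  y = -1: RHS = 4 is not a perfect cube.
  y = 2: RHS = 103 is not a perfect cube.
  y = -2: RHS = -73 is not a perfect cube.
  y = 3: RHS = 312 is not a perfect cube.
  y = -3: RHS = -282 is not a perfect cube.
Continuing the search up to |y| = 50 finds no solutions either.
No (x, y) in the scanned range satisfies the equation.

No integer solutions with |y| ≤ 50.


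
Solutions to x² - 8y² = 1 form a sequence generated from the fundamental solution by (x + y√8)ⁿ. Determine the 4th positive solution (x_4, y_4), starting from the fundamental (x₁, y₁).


Step 1: Find the fundamental solution (x₁, y₁) of x² - 8y² = 1.
  Expand √8 as a continued fraction. a₀ = ⌊√8⌋ = 2; iterate m_{k+1} = d_k·a_k − m_k, d_{k+1} = (8 − m_{k+1}²)/d_k, a_{k+1} = ⌊(a₀ + m_{k+1})/d_{k+1}⌋ (starting m₀ = 0, d₀ = 1), with convergents p_k = a_k·p_{k-1} + p_{k-2}, q_k = a_k·q_{k-1} + q_{k-2} (p₋₁ = 1, q₋₁ = 0):
  k = 0: a₀ = 2; p₀/q₀ = 2/1; p₀² − 8·q₀² = 4 − 8 = -4.
  k = 1: m = 2, d = 4, a = ⌊(2 + 2)/4⌋ = 1; p/q = (1·2 + 1)/(1·1 + 0) = 3/1; p² − 8·q² = 9 − 8 = 1.
  The first convergent with p² − 8·q² = 1 gives the fundamental solution (x₁, y₁) = (3, 1).
Step 2: Apply the recurrence (x_{n+1}, y_{n+1}) = (x₁x_n + 8y₁y_n, x₁y_n + y₁x_n) repeatedly.
  From (x_1, y_1) = (3, 1): x_2 = 3·3 + 8·1·1 = 17; y_2 = 3·1 + 1·3 = 6.
  From (x_2, y_2) = (17, 6): x_3 = 3·17 + 8·1·6 = 99; y_3 = 3·6 + 1·17 = 35.
  From (x_3, y_3) = (99, 35): x_4 = 3·99 + 8·1·35 = 577; y_4 = 3·35 + 1·99 = 204.
Step 3: Verify x_4² - 8·y_4² = 332929 - 332928 = 1 (should be 1). ✓

(x_1, y_1) = (3, 1); (x_4, y_4) = (577, 204).


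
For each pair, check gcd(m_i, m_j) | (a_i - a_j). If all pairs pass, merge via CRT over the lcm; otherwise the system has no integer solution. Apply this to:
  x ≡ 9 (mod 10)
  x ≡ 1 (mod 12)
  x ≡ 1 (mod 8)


Moduli 10, 12, 8 are not pairwise coprime, so CRT works modulo lcm(m_i) when all pairwise compatibility conditions hold.
Pairwise compatibility: gcd(m_i, m_j) must divide a_i - a_j for every pair.
Merge one congruence at a time:
  Start: x ≡ 9 (mod 10).
  Combine with x ≡ 1 (mod 12): gcd(10, 12) = 2; 1 - 9 = -8, which IS divisible by 2, so compatible.
    Write x = 9 + 10·t and substitute into x ≡ 1 (mod 12): 10·t ≡ 1 − 9 = -8 (mod 12).
    Divide the congruence (and modulus) by g = 2: 5·t ≡ -4 (mod 6).
    Reduce coefficients mod 6: 5·t ≡ 2 (mod 6).
    The inverse of 5 mod 6 is 5 (since 5·5 = 25 = 4·6 + 1), so t ≡ 5·2 = 10 ≡ 4 (mod 6).
    Then x = 9 + 10·4 = 49, valid modulo lcm(10, 12) = 60: x ≡ 49 (mod 60).
  Combine with x ≡ 1 (mod 8): gcd(60, 8) = 4; 1 - 49 = -48, which IS divisible by 4, so compatible.
    Write x = 49 + 60·t and substitute into x ≡ 1 (mod 8): 60·t ≡ 1 − 49 = -48 (mod 8).
    Divide the congruence (and modulus) by g = 4: 15·t ≡ -12 (mod 2).
    Reduce coefficients mod 2: 1·t ≡ 0 (mod 2).
    So t ≡ 0 (mod 2).
    Then x = 49 + 60·0 = 49, valid modulo lcm(60, 8) = 120: x ≡ 49 (mod 120).
Verify: 49 mod 10 = 9, 49 mod 12 = 1, 49 mod 8 = 1.

x ≡ 49 (mod 120).


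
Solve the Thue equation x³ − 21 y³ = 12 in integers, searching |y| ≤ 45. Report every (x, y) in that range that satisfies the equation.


The equation is x³ - 21y³ = 12. For fixed y, x³ = 21·y³ + 12, so a solution requires the RHS to be a perfect cube.
Strategy: iterate y from -45 to 45, compute RHS = 21·y³ + 12, and check whether it is a (positive or negative) perfect cube.
Check small values of y:
  y = 0: RHS = 12 is not a perfect cube.
  y = 1: RHS = 33 is not a perfect cube.
  y = -1: RHS = -9 is not a perfect cube.
  y = 2: RHS = 180 is not a perfect cube.
  y = -2: RHS = -156 is not a perfect cube.
  y = 3: RHS = 579 is not a perfect cube.
  y = -3: RHS = -555 is not a perfect cube.
Continuing the search up to |y| = 45 finds no solutions either.
No (x, y) in the scanned range satisfies the equation.

No integer solutions with |y| ≤ 45.


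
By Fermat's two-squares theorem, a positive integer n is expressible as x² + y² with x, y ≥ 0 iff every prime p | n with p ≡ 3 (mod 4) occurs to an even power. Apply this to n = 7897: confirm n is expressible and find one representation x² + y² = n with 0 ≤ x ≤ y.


Step 1: Factor n = 7897 = 53 · 149.
Step 2: Check the mod-4 condition on each prime factor: 53 ≡ 1 (mod 4), exponent 1; 149 ≡ 1 (mod 4), exponent 1.
All primes ≡ 3 (mod 4) appear to even exponent (or don't appear), so by the two-squares theorem n IS expressible as a sum of two squares.
Step 3: Build a representation. Here n = 53 · 149 is a product of primes ≡ 1 (mod 4). Each prime p ≡ 1 (mod 4) is itself a sum of two squares; find a² by testing p − a² for a perfect square:
  53: 53 − 1² = 52, 53 − 2² = 49 = 7² ⇒ 53 = 2² + 7².
  149: 149 − 1² = 148, 149 − 2² = 145, 149 − 3² = 140, 149 − 4² = 133, 149 − 5² = 124, 149 − 6² = 113, 149 − 7² = 100 = 10² ⇒ 149 = 7² + 10².
  Combine using the Brahmagupta–Fibonacci identity (a² + b²)(c² + d²) = (ac − bd)² + (ad + bc)² = (ac + bd)² + (ad − bc)²:
  53 · 149 = 7897: from (2² + 7²)(7² + 10²), take (2·7 − 7·10, 2·10 + 7·7) = (14 − 70, 20 + 49) = (-56, 69); dropping signs (only squares matter) gives (56, 69); check 56² + 69² = 3136 + 4761 = 7897 ✓.
Step 4: Order so x ≤ y and verify: 56² + 69² = 3136 + 4761 = 7897 = n. ✓

n = 7897 = 56² + 69² (one valid representation with x ≤ y).
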